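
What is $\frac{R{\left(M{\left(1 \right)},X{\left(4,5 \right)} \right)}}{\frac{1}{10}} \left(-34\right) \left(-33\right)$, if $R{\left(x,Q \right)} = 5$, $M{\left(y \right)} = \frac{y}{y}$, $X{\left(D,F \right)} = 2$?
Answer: $56100$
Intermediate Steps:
$M{\left(y \right)} = 1$
$\frac{R{\left(M{\left(1 \right)},X{\left(4,5 \right)} \right)}}{\frac{1}{10}} \left(-34\right) \left(-33\right) = \frac{5}{\frac{1}{10}} \left(-34\right) \left(-33\right) = 5 \frac{1}{\frac{1}{10}} \left(-34\right) \left(-33\right) = 5 \cdot 10 \left(-34\right) \left(-33\right) = 50 \left(-34\right) \left(-33\right) = \left(-1700\right) \left(-33\right) = 56100$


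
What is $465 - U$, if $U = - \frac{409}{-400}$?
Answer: $\frac{185591}{400} \approx 463.98$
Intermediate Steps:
$U = \frac{409}{400}$ ($U = \left(-409\right) \left(- \frac{1}{400}\right) = \frac{409}{400} \approx 1.0225$)
$465 - U = 465 - \frac{409}{400} = \frac{185591}{400}$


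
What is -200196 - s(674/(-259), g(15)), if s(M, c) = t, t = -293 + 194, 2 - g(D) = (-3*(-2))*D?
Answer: -200097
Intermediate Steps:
g(D) = 2 - 6*D (g(D) = 2 - (-3*(-2))*D = 2 - 6*D)
t = -99
s(M, c) = -99
-200196 - s(674/(-259), g(15)) = -200196 - 1*(-99) = -200196 + 99 = -200097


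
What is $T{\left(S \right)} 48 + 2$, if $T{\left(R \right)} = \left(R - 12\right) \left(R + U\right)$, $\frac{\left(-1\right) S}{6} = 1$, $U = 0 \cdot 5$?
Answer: $5186$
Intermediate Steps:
$U = 0$
$S = -6$ ($S = \left(-6\right) 1 = -6$)
$T{\left(R \right)} = R \left(-12 + R\right)$ ($T{\left(R \right)} = \left(R - 12\right) \left(R + 0\right) = \left(-12 + R\right) R = R \left(-12 + R\right)$)
$T{\left(S \right)} 48 + 2 = - 6 \left(-12 - 6\right) 48 + 2 = \left(-6\right) \left(-18\right) 48 + 2 = 108 \cdot 48 + 2 = 5184 + 2 = 5186$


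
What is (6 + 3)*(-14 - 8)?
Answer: -198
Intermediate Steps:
(6 + 3)*(-14 - 8) = 9*(-22) = -198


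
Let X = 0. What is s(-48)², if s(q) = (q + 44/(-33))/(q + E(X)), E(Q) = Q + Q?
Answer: 1369/1296 ≈ 1.0563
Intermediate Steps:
E(Q) = 2*Q
s(q) = (-4/3 + q)/q (s(q) = (q + 44/(-33))/(q + 2*0) = (q + 44*(-1/33))/(q + 0) = (q - 4/3)/q = (-4/3 + q)/q)
s(-48)² = ((-4/3 - 48)/(-48))² = (-1/48*(-148/3))² = (37/36)² = 1369/1296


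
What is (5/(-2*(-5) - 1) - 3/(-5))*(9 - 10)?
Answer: -52/45 ≈ -1.1556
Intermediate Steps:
(5/(-2*(-5) - 1) - 3/(-5))*(9 - 10) = (5/(10 - 1) - 3*(-⅕))*(-1) = (5/9 + ⅗)*(-1) = (52/45)*(-1) = -52/45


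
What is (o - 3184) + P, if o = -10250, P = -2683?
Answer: -16117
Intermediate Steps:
(o - 3184) + P = (-10250 - 3184) - 2683 = -13434 - 2683 = -16117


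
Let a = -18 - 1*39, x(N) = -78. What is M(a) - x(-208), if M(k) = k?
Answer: 21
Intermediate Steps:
a = -57 (a = -18 - 39 = -57)
M(a) - x(-208) = -57 - 1*(-78) = -57 + 78 = 21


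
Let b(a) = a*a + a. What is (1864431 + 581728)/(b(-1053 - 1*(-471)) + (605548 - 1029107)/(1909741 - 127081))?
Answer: 4360669802940/602791794161 ≈ 7.2341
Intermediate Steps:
b(a) = a + a**2 (b(a) = a**2 + a = a + a**2)
(1864431 + 581728)/(b(-1053 - 1*(-471)) + (605548 - 1029107)/(1909741 - 127081)) = (1864431 + 581728)/((-1053 - 1*(-471))*(1 + (-1053 - 1*(-471))) + (605548 - 1029107)/(1909741 - 127081)) = 2446159/((-1053 + 471)*(1 + (-1053 + 471)) - 423559/1782660) = 2446159/(-582*(1 - 582) - 423559*1/1782660) = 2446159/(-582*(-581) - 423559/1782660) = 2446159/(338142 - 423559/1782660) = 2446159/(602791794161/1782660) = 2446159*(1782660/602791794161) = 4360669802940/602791794161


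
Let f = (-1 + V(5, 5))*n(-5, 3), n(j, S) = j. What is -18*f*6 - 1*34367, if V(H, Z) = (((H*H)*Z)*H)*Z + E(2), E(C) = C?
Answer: 1653673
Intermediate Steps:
V(H, Z) = 2 + H³*Z² (V(H, Z) = (((H*H)*Z)*H)*Z + 2 = ((H²*Z)*H)*Z + 2 = ((Z*H²)*H)*Z + 2 = (Z*H³)*Z + 2 = H³*Z² + 2 = 2 + H³*Z²)
f = -15630 (f = (-1 + (2 + 5³*5²))*(-5) = (-1 + (2 + 125*25))*(-5) = (-1 + (2 + 3125))*(-5) = (-1 + 3127)*(-5) = 3126*(-5) = -15630)
-18*f*6 - 1*34367 = -18*(-15630)*6 - 1*34367 = 281340*6 - 34367 = 1688040 - 34367 = 1653673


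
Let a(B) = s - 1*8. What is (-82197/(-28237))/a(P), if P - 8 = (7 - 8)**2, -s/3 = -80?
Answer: 82197/6550984 ≈ 0.012547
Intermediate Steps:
s = 240 (s = -3*(-80) = 240)
P = 9 (P = 8 + (7 - 8)**2 = 8 + (-1)**2 = 8 + 1 = 9)
a(B) = 232 (a(B) = 240 - 1*8 = 240 - 8 = 232)
(-82197/(-28237))/a(P) = -82197/(-28237)/232 = -82197*(-1/28237)*(1/232) = (82197/28237)*(1/232) = 82197/6550984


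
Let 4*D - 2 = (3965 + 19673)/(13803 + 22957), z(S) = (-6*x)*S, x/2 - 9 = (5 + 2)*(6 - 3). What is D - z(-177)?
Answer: -4684645821/73520 ≈ -63719.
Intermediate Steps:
x = 60 (x = 18 + 2*((5 + 2)*(6 - 3)) = 18 + 2*(7*3) = 18 + 2*21 = 18 + 42 = 60)
z(S) = -360*S (z(S) = (-6*60)*S = -360*S)
D = 48579/73520 (D = ½ + ((3965 + 19673)/(13803 + 22957))/4 = ½ + (23638/36760)/4 = ½ + (23638*(1/36760))/4 = ½ + (¼)*(11819/18380) = ½ + 11819/73520 = 48579/73520 ≈ 0.66076)
D - z(-177) = 48579/73520 - (-360)*(-177) = 48579/73520 - 1*63720 = 48579/73520 - 63720 = -4684645821/73520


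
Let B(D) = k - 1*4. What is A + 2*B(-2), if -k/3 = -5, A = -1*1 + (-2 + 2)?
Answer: 21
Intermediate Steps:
A = -1 (A = -1 + 0 = -1)
k = 15 (k = -3*(-5) = 15)
B(D) = 11 (B(D) = 15 - 1*4 = 15 - 4 = 11)
A + 2*B(-2) = -1 + 2*11 = -1 + 22 = 21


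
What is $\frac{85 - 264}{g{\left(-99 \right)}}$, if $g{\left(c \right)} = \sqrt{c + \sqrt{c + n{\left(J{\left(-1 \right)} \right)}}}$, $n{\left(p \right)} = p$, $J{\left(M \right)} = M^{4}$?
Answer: $- \frac{179}{\sqrt{-99 + 7 i \sqrt{2}}} \approx -0.89389 + 17.923 i$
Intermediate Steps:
$g{\left(c \right)} = \sqrt{c + \sqrt{1 + c}}$ ($g{\left(c \right)} = \sqrt{c + \sqrt{c + \left(-1\right)^{4}}} = \sqrt{c + \sqrt{c + 1}} = \sqrt{c + \sqrt{1 + c}}$)
$\frac{85 - 264}{g{\left(-99 \right)}} = \frac{85 - 264}{\sqrt{-99 + \sqrt{1 - 99}}} = \frac{85 - 264}{\sqrt{-99 + \sqrt{-98}}} = - \frac{179}{\sqrt{-99 + 7 i \sqrt{2}}}$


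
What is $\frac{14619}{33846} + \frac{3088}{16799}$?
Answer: $\frac{116700343}{189526318} \approx 0.61575$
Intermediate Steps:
$\frac{14619}{33846} + \frac{3088}{16799} = 14619 \cdot \frac{1}{33846} + 3088 \cdot \frac{1}{16799} = \frac{4873}{11282} + \frac{3088}{16799} = \frac{116700343}{189526318}$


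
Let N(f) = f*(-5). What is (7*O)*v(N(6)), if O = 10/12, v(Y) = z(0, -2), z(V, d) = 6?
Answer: 35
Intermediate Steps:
N(f) = -5*f
v(Y) = 6
O = ⅚ (O = 10*(1/12) = ⅚ ≈ 0.83333)
(7*O)*v(N(6)) = (7*(⅚))*6 = (35/6)*6 = 35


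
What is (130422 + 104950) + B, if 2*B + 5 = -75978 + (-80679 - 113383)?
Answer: 200699/2 ≈ 1.0035e+5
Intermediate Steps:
B = -270045/2 (B = -5/2 + (-75978 + (-80679 - 113383))/2 = -5/2 + (-75978 - 194062)/2 = -5/2 + (1/2)*(-270040) = -5/2 - 135020 = -270045/2 ≈ -1.3502e+5)
(130422 + 104950) + B = (130422 + 104950) - 270045/2 = 235372 - 270045/2 = 200699/2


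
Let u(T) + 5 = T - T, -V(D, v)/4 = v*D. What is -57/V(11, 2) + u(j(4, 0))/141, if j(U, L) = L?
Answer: 7597/12408 ≈ 0.61227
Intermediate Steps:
V(D, v) = -4*D*v (V(D, v) = -4*v*D = -4*D*v)
u(T) = -5 (u(T) = -5 + (T - T) = -5 + 0 = -5)
-57/V(11, 2) + u(j(4, 0))/141 = -57/((-4*11*2)) - 5/141 = -57/(-88) - 5*1/141 = -57*(-1/88) - 5/141 = 57/88 - 5/141 = 7597/12408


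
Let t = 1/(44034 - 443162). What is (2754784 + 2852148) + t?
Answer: 2237883555295/399128 ≈ 5.6069e+6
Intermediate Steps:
t = -1/399128 (t = 1/(-399128) = -1/399128 ≈ -2.5055e-6)
(2754784 + 2852148) + t = (2754784 + 2852148) - 1/399128 = 5606932 - 1/399128 = 2237883555295/399128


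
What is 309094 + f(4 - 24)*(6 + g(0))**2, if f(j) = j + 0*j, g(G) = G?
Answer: 308374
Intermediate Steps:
f(j) = j (f(j) = j + 0 = j)
309094 + f(4 - 24)*(6 + g(0))**2 = 309094 + (4 - 24)*(6 + 0)**2 = 309094 - 20*6**2 = 309094 - 20*36 = 309094 - 720 = 308374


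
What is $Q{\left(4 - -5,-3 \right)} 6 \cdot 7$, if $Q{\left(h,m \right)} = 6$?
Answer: $252$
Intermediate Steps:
$Q{\left(4 - -5,-3 \right)} 6 \cdot 7 = 6 \cdot 6 \cdot 7 = 36 \cdot 7 = 252$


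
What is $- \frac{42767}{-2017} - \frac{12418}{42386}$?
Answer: $\frac{893837478}{42746281} \approx 20.91$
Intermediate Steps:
$- \frac{42767}{-2017} - \frac{12418}{42386} = \left(-42767\right) \left(- \frac{1}{2017}\right) - \frac{6209}{21193} = \frac{42767}{2017} - \frac{6209}{21193} = \frac{893837478}{42746281}$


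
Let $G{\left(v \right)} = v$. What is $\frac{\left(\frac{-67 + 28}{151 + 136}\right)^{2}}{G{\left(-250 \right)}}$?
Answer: $- \frac{1521}{20592250} \approx -7.3863 \cdot 10^{-5}$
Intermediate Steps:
$\frac{\left(\frac{-67 + 28}{151 + 136}\right)^{2}}{G{\left(-250 \right)}} = \frac{\left(\frac{-67 + 28}{151 + 136}\right)^{2}}{-250} = \left(- \frac{39}{287}\right)^{2} \left(- \frac{1}{250}\right) = \frac{1521}{82369} \left(- \frac{1}{250}\right) = - \frac{1521}{20592250}$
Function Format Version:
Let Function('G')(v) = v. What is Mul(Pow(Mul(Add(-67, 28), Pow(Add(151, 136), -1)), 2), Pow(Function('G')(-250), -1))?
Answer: Rational(-1521, 20592250) ≈ -7.3863e-5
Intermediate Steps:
Mul(Pow(Mul(Add(-67, 28), Pow(Add(151, 136), -1)), 2), Pow(Function('G')(-250), -1)) = Mul(Pow(Mul(Add(-67, 28), Pow(Add(151, 136), -1)), 2), Pow(-250, -1)) = Mul(Pow(Mul(-39, Pow(287, -1)), 2), Rational(-1, 250)) = Mul(Pow(Mul(-39, Rational(1, 287)), 2), Rational(-1, 250)) = Mul(Pow(Rational(-39, 287), 2), Rational(-1, 250)) = Mul(Rational(1521, 82369), Rational(-1, 250)) = Rational(-1521, 20592250)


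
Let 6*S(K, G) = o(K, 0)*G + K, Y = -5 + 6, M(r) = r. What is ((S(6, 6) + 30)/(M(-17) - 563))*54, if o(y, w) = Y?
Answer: -432/145 ≈ -2.9793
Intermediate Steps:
Y = 1
o(y, w) = 1
S(K, G) = G/6 + K/6 (S(K, G) = (1*G + K)/6 = (G + K)/6 = G/6 + K/6)
((S(6, 6) + 30)/(M(-17) - 563))*54 = ((((⅙)*6 + (⅙)*6) + 30)/(-17 - 563))*54 = (((1 + 1) + 30)/(-580))*54 = ((2 + 30)*(-1/580))*54 = (32*(-1/580))*54 = -8/145*54 = -432/145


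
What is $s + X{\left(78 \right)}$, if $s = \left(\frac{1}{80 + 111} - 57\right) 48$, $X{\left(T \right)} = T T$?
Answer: $\frac{639516}{191} \approx 3348.3$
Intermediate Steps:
$X{\left(T \right)} = T^{2}$
$s = - \frac{522528}{191}$ ($s = \left(\frac{1}{191} - 57\right) 48 = \left(- \frac{10886}{191}\right) 48 = - \frac{522528}{191} \approx -2735.8$)
$s + X{\left(78 \right)} = - \frac{522528}{191} + 78^{2} = - \frac{522528}{191} + 6084 = \frac{639516}{191}$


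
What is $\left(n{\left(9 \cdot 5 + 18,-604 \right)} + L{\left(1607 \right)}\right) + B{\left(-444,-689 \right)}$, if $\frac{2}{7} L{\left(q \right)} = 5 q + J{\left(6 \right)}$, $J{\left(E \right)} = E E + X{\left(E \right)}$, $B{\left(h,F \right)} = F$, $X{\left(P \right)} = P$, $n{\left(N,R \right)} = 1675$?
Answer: $\frac{58511}{2} \approx 29256.0$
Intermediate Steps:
$J{\left(E \right)} = E + E^{2}$ ($J{\left(E \right)} = E E + E = E^{2} + E = E + E^{2}$)
$L{\left(q \right)} = 147 + \frac{35 q}{2}$ ($L{\left(q \right)} = \frac{7 \left(5 q + 6 \left(1 + 6\right)\right)}{2} = \frac{7 \left(5 q + 6 \cdot 7\right)}{2} = \frac{7 \left(5 q + 42\right)}{2} = \frac{7 \left(42 + 5 q\right)}{2} = 147 + \frac{35 q}{2}$)
$\left(n{\left(9 \cdot 5 + 18,-604 \right)} + L{\left(1607 \right)}\right) + B{\left(-444,-689 \right)} = \left(1675 + \left(147 + \frac{35}{2} \cdot 1607\right)\right) - 689 = \left(1675 + \left(147 + \frac{56245}{2}\right)\right) - 689 = \left(1675 + \frac{56539}{2}\right) - 689 = \frac{59889}{2} - 689 = \frac{58511}{2}$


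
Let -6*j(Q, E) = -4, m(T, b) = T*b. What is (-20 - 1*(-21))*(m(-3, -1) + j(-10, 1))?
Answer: 11/3 ≈ 3.6667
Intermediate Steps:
j(Q, E) = ⅔ (j(Q, E) = -⅙*(-4) = ⅔)
(-20 - 1*(-21))*(m(-3, -1) + j(-10, 1)) = (-20 - 1*(-21))*(-3*(-1) + ⅔) = (-20 + 21)*(3 + ⅔) = 1*(11/3) = 11/3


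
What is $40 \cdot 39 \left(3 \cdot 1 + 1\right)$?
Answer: $6240$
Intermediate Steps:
$40 \cdot 39 \left(3 \cdot 1 + 1\right) = 1560 \left(3 + 1\right) = 1560 \cdot 4 = 6240$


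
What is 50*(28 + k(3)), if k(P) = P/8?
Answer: 5675/4 ≈ 1418.8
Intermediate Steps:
k(P) = P/8 (k(P) = P*(⅛) = P/8)
50*(28 + k(3)) = 50*(28 + (⅛)*3) = 50*(28 + 3/8) = 50*(227/8) = 5675/4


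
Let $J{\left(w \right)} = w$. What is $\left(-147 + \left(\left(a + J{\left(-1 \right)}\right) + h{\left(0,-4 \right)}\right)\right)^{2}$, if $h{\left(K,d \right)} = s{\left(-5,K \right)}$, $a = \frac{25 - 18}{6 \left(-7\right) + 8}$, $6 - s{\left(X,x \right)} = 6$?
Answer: $\frac{25391521}{1156} \approx 21965.0$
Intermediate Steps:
$s{\left(X,x \right)} = 0$ ($s{\left(X,x \right)} = 6 - 6 = 0$)
$a = - \frac{7}{34}$ ($a = \frac{7}{-42 + 8} = \frac{7}{-34} = 7 \left(- \frac{1}{34}\right) = - \frac{7}{34} \approx -0.20588$)
$h{\left(K,d \right)} = 0$
$\left(-147 + \left(\left(a + J{\left(-1 \right)}\right) + h{\left(0,-4 \right)}\right)\right)^{2} = \left(-147 + \left(\left(- \frac{7}{34} - 1\right) + 0\right)\right)^{2} = \left(-147 + \left(- \frac{41}{34} + 0\right)\right)^{2} = \left(-147 - \frac{41}{34}\right)^{2} = \left(- \frac{5039}{34}\right)^{2} = \frac{25391521}{1156}$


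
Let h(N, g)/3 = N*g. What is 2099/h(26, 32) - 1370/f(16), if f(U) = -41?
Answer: 3505579/102336 ≈ 34.256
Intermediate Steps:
h(N, g) = 3*N*g (h(N, g) = 3*(N*g) = 3*N*g)
2099/h(26, 32) - 1370/f(16) = 2099/((3*26*32)) - 1370/(-41) = 2099/2496 - 1370*(-1/41) = 2099*(1/2496) + 1370/41 = 2099/2496 + 1370/41 = 3505579/102336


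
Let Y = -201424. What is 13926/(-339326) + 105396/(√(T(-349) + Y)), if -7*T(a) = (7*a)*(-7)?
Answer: -6963/169663 - 105396*I*√203867/203867 ≈ -0.04104 - 233.43*I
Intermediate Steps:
T(a) = 7*a (T(a) = -7*a*(-7)/7 = -(-7)*a = 7*a)
13926/(-339326) + 105396/(√(T(-349) + Y)) = 13926/(-339326) + 105396/(√(7*(-349) - 201424)) = 13926*(-1/339326) + 105396/(√(-2443 - 201424)) = -6963/169663 + 105396/(√(-203867)) = -6963/169663 + 105396/((I*√203867)) = -6963/169663 + 105396*(-I*√203867/203867) = -6963/169663 - 105396*I*√203867/203867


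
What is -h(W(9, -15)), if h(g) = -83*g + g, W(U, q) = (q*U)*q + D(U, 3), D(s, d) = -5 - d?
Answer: 165394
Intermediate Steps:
W(U, q) = -8 + U*q**2 (W(U, q) = (q*U)*q + (-5 - 1*3) = (U*q)*q + (-5 - 3) = U*q**2 - 8 = -8 + U*q**2)
h(g) = -82*g
-h(W(9, -15)) = -(-82)*(-8 + 9*(-15)**2) = -(-82)*(-8 + 9*225) = -(-82)*(-8 + 2025) = -(-82)*2017 = -1*(-165394) = 165394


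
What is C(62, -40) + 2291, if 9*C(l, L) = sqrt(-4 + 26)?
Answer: 2291 + sqrt(22)/9 ≈ 2291.5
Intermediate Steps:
C(l, L) = sqrt(22)/9 (C(l, L) = sqrt(-4 + 26)/9 = sqrt(22)/9)
C(62, -40) + 2291 = sqrt(22)/9 + 2291 = 2291 + sqrt(22)/9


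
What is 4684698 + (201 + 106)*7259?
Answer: 6913211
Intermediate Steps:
4684698 + (201 + 106)*7259 = 4684698 + 307*7259 = 4684698 + 2228513 = 6913211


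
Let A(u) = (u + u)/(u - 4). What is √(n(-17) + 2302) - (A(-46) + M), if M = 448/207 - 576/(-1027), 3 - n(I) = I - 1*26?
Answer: -24262294/5314725 + 2*√587 ≈ 43.891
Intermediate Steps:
n(I) = 29 - I (n(I) = 3 - (I - 1*26) = 3 - (I - 26) = 3 - (-26 + I) = 3 + (26 - I) = 29 - I)
A(u) = 2*u/(-4 + u) (A(u) = (2*u)/(-4 + u) = 2*u/(-4 + u))
M = 579328/212589 (M = 448*(1/207) - 576*(-1/1027) = 448/207 + 576/1027 = 579328/212589 ≈ 2.7251)
√(n(-17) + 2302) - (A(-46) + M) = √((29 - 1*(-17)) + 2302) - (2*(-46)/(-4 - 46) + 579328/212589) = √((29 + 17) + 2302) - (2*(-46)/(-50) + 579328/212589) = √(46 + 2302) - (2*(-46)*(-1/50) + 579328/212589) = √2348 - (46/25 + 579328/212589) = 2*√587 - 1*24262294/5314725 = 2*√587 - 24262294/5314725 = -24262294/5314725 + 2*√587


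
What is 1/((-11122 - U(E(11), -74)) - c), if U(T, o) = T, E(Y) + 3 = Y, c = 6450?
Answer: -1/17580 ≈ -5.6883e-5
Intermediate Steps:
E(Y) = -3 + Y
1/((-11122 - U(E(11), -74)) - c) = 1/((-11122 - (-3 + 11)) - 1*6450) = 1/((-11122 - 1*8) - 6450) = 1/((-11122 - 8) - 6450) = 1/(-11130 - 6450) = 1/(-17580) = -1/17580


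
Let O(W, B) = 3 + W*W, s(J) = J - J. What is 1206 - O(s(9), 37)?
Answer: 1203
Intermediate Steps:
s(J) = 0
O(W, B) = 3 + W²
1206 - O(s(9), 37) = 1206 - (3 + 0²) = 1206 - (3 + 0) = 1206 - 1*3 = 1206 - 3 = 1203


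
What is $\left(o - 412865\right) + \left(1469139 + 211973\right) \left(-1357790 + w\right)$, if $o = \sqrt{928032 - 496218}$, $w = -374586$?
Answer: $-2912318494977 + \sqrt{431814} \approx -2.9123 \cdot 10^{12}$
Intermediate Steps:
$o = \sqrt{431814} \approx 657.13$
$\left(o - 412865\right) + \left(1469139 + 211973\right) \left(-1357790 + w\right) = \left(\sqrt{431814} - 412865\right) + \left(1469139 + 211973\right) \left(-1357790 - 374586\right) = \left(-412865 + \sqrt{431814}\right) + 1681112 \left(-1732376\right) = \left(-412865 + \sqrt{431814}\right) - 2912318082112 = -2912318494977 + \sqrt{431814}$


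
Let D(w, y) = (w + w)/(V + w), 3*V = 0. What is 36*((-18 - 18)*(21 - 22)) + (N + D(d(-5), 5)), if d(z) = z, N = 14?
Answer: 1312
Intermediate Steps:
V = 0 (V = (1/3)*0 = 0)
D(w, y) = 2 (D(w, y) = (w + w)/(0 + w) = (2*w)/w = 2)
36*((-18 - 18)*(21 - 22)) + (N + D(d(-5), 5)) = 36*((-18 - 18)*(21 - 22)) + (14 + 2) = 36*(-36*(-1)) + 16 = 36*36 + 16 = 1296 + 16 = 1312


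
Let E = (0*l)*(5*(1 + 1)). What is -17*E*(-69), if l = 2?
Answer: 0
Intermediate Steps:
E = 0 (E = (0*2)*(5*(1 + 1)) = 0*(5*2) = 0*10 = 0)
-17*E*(-69) = -17*0*(-69) = 0*(-69) = 0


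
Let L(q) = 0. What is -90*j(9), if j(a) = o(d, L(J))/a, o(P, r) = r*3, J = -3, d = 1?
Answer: 0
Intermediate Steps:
o(P, r) = 3*r
j(a) = 0 (j(a) = (3*0)/a = 0/a = 0)
-90*j(9) = -90*0 = 0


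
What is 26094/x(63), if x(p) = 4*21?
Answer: 4349/14 ≈ 310.64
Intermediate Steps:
x(p) = 84
26094/x(63) = 26094/84 = 26094*(1/84) = 4349/14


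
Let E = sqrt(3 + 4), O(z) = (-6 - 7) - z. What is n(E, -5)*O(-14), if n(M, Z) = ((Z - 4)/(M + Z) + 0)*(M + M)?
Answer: 7 + 5*sqrt(7) ≈ 20.229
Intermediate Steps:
O(z) = -13 - z
E = sqrt(7) ≈ 2.6458
n(M, Z) = 2*M*(-4 + Z)/(M + Z) (n(M, Z) = ((-4 + Z)/(M + Z) + 0)*(2*M) = ((-4 + Z)/(M + Z))*(2*M) = 2*M*(-4 + Z)/(M + Z))
n(E, -5)*O(-14) = (2*sqrt(7)*(-4 - 5)/(sqrt(7) - 5))*(-13 - 1*(-14)) = (2*sqrt(7)*(-9)/(-5 + sqrt(7)))*(-13 + 14) = -18*sqrt(7)/(-5 + sqrt(7))*1 = -18*sqrt(7)/(-5 + sqrt(7))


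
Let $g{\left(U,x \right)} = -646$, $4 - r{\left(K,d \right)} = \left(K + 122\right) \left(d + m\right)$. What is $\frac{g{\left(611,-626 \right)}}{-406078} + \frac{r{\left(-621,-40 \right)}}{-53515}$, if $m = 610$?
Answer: $- \frac{57733909581}{10865632085} \approx -5.3134$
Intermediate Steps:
$r{\left(K,d \right)} = 4 - \left(122 + K\right) \left(610 + d\right)$ ($r{\left(K,d \right)} = 4 - \left(K + 122\right) \left(d + 610\right) = 4 - \left(122 + K\right) \left(610 + d\right)$)
$\frac{g{\left(611,-626 \right)}}{-406078} + \frac{r{\left(-621,-40 \right)}}{-53515} = - \frac{646}{-406078} + \frac{-74416 - -378810 - -4880 - \left(-621\right) \left(-40\right)}{-53515} = \left(-646\right) \left(- \frac{1}{406078}\right) + \left(-74416 + 378810 + 4880 - 24840\right) \left(- \frac{1}{53515}\right) = \frac{323}{203039} + 284434 \left(- \frac{1}{53515}\right) = \frac{323}{203039} - \frac{284434}{53515} = - \frac{57733909581}{10865632085}$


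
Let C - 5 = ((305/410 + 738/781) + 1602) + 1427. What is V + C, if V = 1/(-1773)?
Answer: 344691676163/113546466 ≈ 3035.7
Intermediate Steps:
C = 194411585/64042 (C = 5 + (((305/410 + 738/781) + 1602) + 1427) = 5 + (((305*(1/410) + 738*(1/781)) + 1602) + 1427) = 5 + (((61/82 + 738/781) + 1602) + 1427) = 5 + ((108157/64042 + 1602) + 1427) = 5 + (102703441/64042 + 1427) = 5 + 194091375/64042 = 194411585/64042 ≈ 3035.7)
V = -1/1773 ≈ -0.00056402
V + C = -1/1773 + 194411585/64042 = 344691676163/113546466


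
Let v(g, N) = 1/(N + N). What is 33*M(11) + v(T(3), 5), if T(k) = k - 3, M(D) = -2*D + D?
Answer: -3629/10 ≈ -362.90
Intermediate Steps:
M(D) = -D
T(k) = -3 + k
v(g, N) = 1/(2*N)
33*M(11) + v(T(3), 5) = 33*(-1*11) + (½)/5 = 33*(-11) + (½)*(⅕) = -363 + ⅒ = -3629/10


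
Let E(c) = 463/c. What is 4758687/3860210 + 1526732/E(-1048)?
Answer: -6176392224866479/1787277230 ≈ -3.4558e+6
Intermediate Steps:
4758687/3860210 + 1526732/E(-1048) = 4758687/3860210 + 1526732/((463/(-1048))) = 4758687*(1/3860210) + 1526732/((463*(-1/1048))) = 4758687/3860210 + 1526732/(-463/1048) = 4758687/3860210 + 1526732*(-1048/463) = 4758687/3860210 - 1600015136/463 = -6176392224866479/1787277230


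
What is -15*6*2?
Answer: -180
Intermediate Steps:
-15*6*2 = -90*2 = -180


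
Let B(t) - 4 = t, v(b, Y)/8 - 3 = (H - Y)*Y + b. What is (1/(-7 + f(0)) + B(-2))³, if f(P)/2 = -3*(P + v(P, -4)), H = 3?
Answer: 13600574603/1697936057 ≈ 8.0101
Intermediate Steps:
v(b, Y) = 24 + 8*b + 8*Y*(3 - Y) (v(b, Y) = 24 + 8*((3 - Y)*Y + b) = 24 + 8*(Y*(3 - Y) + b) = 24 + 8*(b + Y*(3 - Y)) = 24 + (8*b + 8*Y*(3 - Y)) = 24 + 8*b + 8*Y*(3 - Y))
B(t) = 4 + t
f(P) = 1200 - 54*P (f(P) = 2*(-3*(P + (24 - 8*(-4)² + 8*P + 24*(-4)))) = 2*(-3*(P + (24 - 8*16 + 8*P - 96))) = 2*(-3*(P + (24 - 128 + 8*P - 96))) = 2*(-3*(P + (-200 + 8*P))) = 2*(-3*(-200 + 9*P)) = 2*(600 - 27*P) = 1200 - 54*P)
(1/(-7 + f(0)) + B(-2))³ = (1/(-7 + (1200 - 54*0)) + (4 - 2))³ = (1/(-7 + (1200 + 0)) + 2)³ = (1/(-7 + 1200) + 2)³ = (1/1193 + 2)³ = (2387/1193)³ = 13600574603/1697936057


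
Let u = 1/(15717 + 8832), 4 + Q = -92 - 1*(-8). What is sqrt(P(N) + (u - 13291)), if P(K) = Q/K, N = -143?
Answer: I*sqrt(27624586398006)/45591 ≈ 115.28*I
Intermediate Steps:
Q = -88 (Q = -4 + (-92 - 1*(-8)) = -4 + (-92 + 8) = -4 - 84 = -88)
P(K) = -88/K
u = 1/24549 ≈ 4.0735e-5
sqrt(P(N) + (u - 13291)) = sqrt(-88/(-143) + (1/24549 - 13291)) = sqrt(-88*(-1/143) - 326280758/24549) = sqrt(8/13 - 326280758/24549) = sqrt(-4241453462/319137) = I*sqrt(27624586398006)/45591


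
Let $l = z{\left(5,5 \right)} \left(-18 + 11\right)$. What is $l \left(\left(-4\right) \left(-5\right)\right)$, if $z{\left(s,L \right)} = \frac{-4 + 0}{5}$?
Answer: $112$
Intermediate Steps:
$z{\left(s,L \right)} = - \frac{4}{5}$ ($z{\left(s,L \right)} = \left(-4\right) \frac{1}{5} = - \frac{4}{5}$)
$l = \frac{28}{5}$ ($l = - \frac{4 \left(-18 + 11\right)}{5} = \left(- \frac{4}{5}\right) \left(-7\right) = \frac{28}{5} \approx 5.6$)
$l \left(\left(-4\right) \left(-5\right)\right) = \frac{28 \left(\left(-4\right) \left(-5\right)\right)}{5} = \frac{28}{5} \cdot 20 = 112$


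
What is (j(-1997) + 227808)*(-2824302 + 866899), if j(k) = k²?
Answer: -8252052843251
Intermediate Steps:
(j(-1997) + 227808)*(-2824302 + 866899) = ((-1997)² + 227808)*(-2824302 + 866899) = (3988009 + 227808)*(-1957403) = 4215817*(-1957403) = -8252052843251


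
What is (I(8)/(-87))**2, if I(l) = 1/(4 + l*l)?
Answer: 1/34999056 ≈ 2.8572e-8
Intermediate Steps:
I(l) = 1/(4 + l**2)
(I(8)/(-87))**2 = (1/((4 + 8**2)*(-87)))**2 = (-1/87/(4 + 64))**2 = (-1/87/68)**2 = ((1/68)*(-1/87))**2 = (-1/5916)**2 = 1/34999056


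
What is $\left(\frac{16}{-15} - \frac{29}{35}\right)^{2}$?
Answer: $\frac{39601}{11025} \approx 3.5919$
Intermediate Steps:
$\left(\frac{16}{-15} - \frac{29}{35}\right)^{2} = \left(16 \left(- \frac{1}{15}\right) - \frac{29}{35}\right)^{2} = \left(- \frac{16}{15} - \frac{29}{35}\right)^{2} = \left(- \frac{199}{105}\right)^{2} = \frac{39601}{11025}$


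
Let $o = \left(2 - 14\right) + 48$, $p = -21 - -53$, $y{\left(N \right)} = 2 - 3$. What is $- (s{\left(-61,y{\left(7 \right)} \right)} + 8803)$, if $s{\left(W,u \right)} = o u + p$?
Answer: $-8799$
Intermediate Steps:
$y{\left(N \right)} = -1$ ($y{\left(N \right)} = 2 - 3 = -1$)
$p = 32$ ($p = -21 + 53 = 32$)
$o = 36$ ($o = \left(2 - 14\right) + 48 = -12 + 48 = 36$)
$s{\left(W,u \right)} = 32 + 36 u$ ($s{\left(W,u \right)} = 36 u + 32 = 32 + 36 u$)
$- (s{\left(-61,y{\left(7 \right)} \right)} + 8803) = - (\left(32 + 36 \left(-1\right)\right) + 8803) = - (\left(32 - 36\right) + 8803) = - (-4 + 8803) = \left(-1\right) 8799 = -8799$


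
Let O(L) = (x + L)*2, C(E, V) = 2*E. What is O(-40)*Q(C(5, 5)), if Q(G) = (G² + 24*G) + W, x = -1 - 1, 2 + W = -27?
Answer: -26124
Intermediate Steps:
W = -29 (W = -2 - 27 = -29)
x = -2
Q(G) = -29 + G² + 24*G (Q(G) = (G² + 24*G) - 29 = -29 + G² + 24*G)
O(L) = -4 + 2*L (O(L) = (-2 + L)*2 = -4 + 2*L)
O(-40)*Q(C(5, 5)) = (-4 + 2*(-40))*(-29 + (2*5)² + 24*(2*5)) = (-4 - 80)*(-29 + 10² + 24*10) = -84*(-29 + 100 + 240) = -84*311 = -26124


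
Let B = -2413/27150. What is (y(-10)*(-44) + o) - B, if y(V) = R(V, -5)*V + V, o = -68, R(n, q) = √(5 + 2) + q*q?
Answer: 308752213/27150 + 440*√7 ≈ 12536.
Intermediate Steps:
R(n, q) = √7 + q²
y(V) = V + V*(25 + √7) (y(V) = (√7 + (-5)²)*V + V = (√7 + 25)*V + V = (25 + √7)*V + V = V*(25 + √7) + V = V + V*(25 + √7))
B = -2413/27150 (B = -2413*1/27150 = -2413/27150 ≈ -0.088877)
(y(-10)*(-44) + o) - B = (-10*(26 + √7)*(-44) - 68) - 1*(-2413/27150) = ((-260 - 10*√7)*(-44) - 68) + 2413/27150 = ((11440 + 440*√7) - 68) + 2413/27150 = (11372 + 440*√7) + 2413/27150 = 308752213/27150 + 440*√7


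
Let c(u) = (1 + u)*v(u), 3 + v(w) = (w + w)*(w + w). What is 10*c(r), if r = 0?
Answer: -30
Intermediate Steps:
v(w) = -3 + 4*w² (v(w) = -3 + (w + w)*(w + w) = -3 + (2*w)*(2*w) = -3 + 4*w²)
c(u) = (1 + u)*(-3 + 4*u²)
10*c(r) = 10*((1 + 0)*(-3 + 4*0²)) = 10*(1*(-3 + 4*0)) = 10*(1*(-3 + 0)) = 10*(1*(-3)) = 10*(-3) = -30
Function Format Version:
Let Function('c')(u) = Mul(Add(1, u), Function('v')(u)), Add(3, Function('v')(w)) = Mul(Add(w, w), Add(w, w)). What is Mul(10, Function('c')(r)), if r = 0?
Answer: -30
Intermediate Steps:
Function('v')(w) = Add(-3, Mul(4, Pow(w, 2))) (Function('v')(w) = Add(-3, Mul(Add(w, w), Add(w, w))) = Add(-3, Mul(Mul(2, w), Mul(2, w))) = Add(-3, Mul(4, Pow(w, 2))))
Function('c')(u) = Mul(Add(1, u), Add(-3, Mul(4, Pow(u, 2))))
Mul(10, Function('c')(r)) = Mul(10, Mul(Add(1, 0), Add(-3, Mul(4, Pow(0, 2))))) = Mul(10, Mul(1, Add(-3, Mul(4, 0)))) = Mul(10, Mul(1, Add(-3, 0))) = Mul(10, Mul(1, -3)) = Mul(10, -3) = -30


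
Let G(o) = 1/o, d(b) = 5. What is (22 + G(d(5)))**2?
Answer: 12321/25 ≈ 492.84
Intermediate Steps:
(22 + G(d(5)))**2 = (22 + 1/5)**2 = (111/5)**2 = 12321/25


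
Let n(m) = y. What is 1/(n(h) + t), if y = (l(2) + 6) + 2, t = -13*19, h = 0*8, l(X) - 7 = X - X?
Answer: -1/232 ≈ -0.0043103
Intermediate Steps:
l(X) = 7 (l(X) = 7 + (X - X) = 7 + 0 = 7)
h = 0
t = -247
y = 15 (y = (7 + 6) + 2 = 13 + 2 = 15)
n(m) = 15
1/(n(h) + t) = 1/(15 - 247) = 1/(-232) = -1/232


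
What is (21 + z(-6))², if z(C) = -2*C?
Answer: 1089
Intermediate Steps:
(21 + z(-6))² = (21 - 2*(-6))² = (21 + 12)² = 33² = 1089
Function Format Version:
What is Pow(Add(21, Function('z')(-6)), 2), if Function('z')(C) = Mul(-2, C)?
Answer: 1089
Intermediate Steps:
Pow(Add(21, Function('z')(-6)), 2) = Pow(Add(21, Mul(-2, -6)), 2) = Pow(Add(21, 12), 2) = Pow(33, 2) = 1089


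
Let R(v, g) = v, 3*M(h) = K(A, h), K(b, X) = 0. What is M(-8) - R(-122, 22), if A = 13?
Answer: 122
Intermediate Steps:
M(h) = 0 (M(h) = (⅓)*0 = 0)
M(-8) - R(-122, 22) = 0 - 1*(-122) = 0 + 122 = 122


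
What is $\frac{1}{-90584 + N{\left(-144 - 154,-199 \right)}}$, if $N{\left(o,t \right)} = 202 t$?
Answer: $- \frac{1}{130782} \approx -7.6463 \cdot 10^{-6}$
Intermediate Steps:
$\frac{1}{-90584 + N{\left(-144 - 154,-199 \right)}} = \frac{1}{-90584 + 202 \left(-199\right)} = \frac{1}{-90584 - 40198} = \frac{1}{-130782} = - \frac{1}{130782}$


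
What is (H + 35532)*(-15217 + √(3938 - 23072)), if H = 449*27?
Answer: -725166135 + 142965*I*√2126 ≈ -7.2517e+8 + 6.5919e+6*I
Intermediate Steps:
H = 12123
(H + 35532)*(-15217 + √(3938 - 23072)) = (12123 + 35532)*(-15217 + √(3938 - 23072)) = 47655*(-15217 + √(-19134)) = 47655*(-15217 + 3*I*√2126) = -725166135 + 142965*I*√2126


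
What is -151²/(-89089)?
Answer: 22801/89089 ≈ 0.25594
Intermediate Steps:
-151²/(-89089) = -22801*(-1)/89089 = -1*(-22801/89089) = 22801/89089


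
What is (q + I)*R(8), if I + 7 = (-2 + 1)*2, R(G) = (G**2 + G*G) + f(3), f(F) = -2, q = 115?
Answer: 13356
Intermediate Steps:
R(G) = -2 + 2*G**2 (R(G) = (G**2 + G*G) - 2 = (G**2 + G**2) - 2 = 2*G**2 - 2 = -2 + 2*G**2)
I = -9 (I = -7 + (-2 + 1)*2 = -7 - 1*2 = -7 - 2 = -9)
(q + I)*R(8) = (115 - 9)*(-2 + 2*8**2) = 106*(-2 + 2*64) = 106*(-2 + 128) = 106*126 = 13356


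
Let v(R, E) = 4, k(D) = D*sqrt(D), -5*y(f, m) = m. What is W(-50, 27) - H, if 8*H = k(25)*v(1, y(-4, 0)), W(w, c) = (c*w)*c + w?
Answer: -73125/2 ≈ -36563.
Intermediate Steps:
y(f, m) = -m/5
k(D) = D**(3/2)
W(w, c) = w + w*c**2 (W(w, c) = w*c**2 + w = w + w*c**2)
H = 125/2 (H = (25**(3/2)*4)/8 = (125*4)/8 = (1/8)*500 = 125/2 ≈ 62.500)
W(-50, 27) - H = -50*(1 + 27**2) - 1*125/2 = -50*(1 + 729) - 125/2 = -50*730 - 125/2 = -36500 - 125/2 = -73125/2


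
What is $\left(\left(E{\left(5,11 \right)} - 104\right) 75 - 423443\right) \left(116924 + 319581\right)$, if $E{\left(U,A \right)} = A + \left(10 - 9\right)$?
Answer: $-187846871215$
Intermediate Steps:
$E{\left(U,A \right)} = 1 + A$ ($E{\left(U,A \right)} = A + \left(10 - 9\right) = A + 1 = 1 + A$)
$\left(\left(E{\left(5,11 \right)} - 104\right) 75 - 423443\right) \left(116924 + 319581\right) = \left(\left(\left(1 + 11\right) - 104\right) 75 - 423443\right) \left(116924 + 319581\right) = \left(\left(12 - 104\right) 75 - 423443\right) 436505 = \left(\left(-92\right) 75 - 423443\right) 436505 = \left(-6900 - 423443\right) 436505 = \left(-430343\right) 436505 = -187846871215$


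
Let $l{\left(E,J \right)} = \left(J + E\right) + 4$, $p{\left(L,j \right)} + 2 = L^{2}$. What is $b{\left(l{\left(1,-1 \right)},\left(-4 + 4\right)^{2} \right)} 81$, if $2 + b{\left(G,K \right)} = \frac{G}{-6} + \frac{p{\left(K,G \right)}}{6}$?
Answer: $-243$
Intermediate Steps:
$p{\left(L,j \right)} = -2 + L^{2}$
$l{\left(E,J \right)} = 4 + E + J$ ($l{\left(E,J \right)} = \left(E + J\right) + 4 = 4 + E + J$)
$b{\left(G,K \right)} = - \frac{7}{3} - \frac{G}{6} + \frac{K^{2}}{6}$ ($b{\left(G,K \right)} = -2 + \left(\frac{G}{-6} + \frac{-2 + K^{2}}{6}\right) = -2 + \left(G \left(- \frac{1}{6}\right) + \left(-2 + K^{2}\right) \frac{1}{6}\right) = -2 - \left(\frac{1}{3} - \frac{K^{2}}{6} + \frac{G}{6}\right) = - \frac{7}{3} - \frac{G}{6} + \frac{K^{2}}{6}$)
$b{\left(l{\left(1,-1 \right)},\left(-4 + 4\right)^{2} \right)} 81 = \left(- \frac{7}{3} - \frac{4 + 1 - 1}{6} + \frac{\left(\left(-4 + 4\right)^{2}\right)^{2}}{6}\right) 81 = \left(- \frac{7}{3} - \frac{2}{3} + \frac{\left(0^{2}\right)^{2}}{6}\right) 81 = \left(- \frac{7}{3} - \frac{2}{3} + \frac{0^{2}}{6}\right) 81 = \left(- \frac{7}{3} - \frac{2}{3} + \frac{1}{6} \cdot 0\right) 81 = \left(- \frac{7}{3} - \frac{2}{3} + 0\right) 81 = \left(-3\right) 81 = -243$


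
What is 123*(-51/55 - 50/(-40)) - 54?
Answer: -3147/220 ≈ -14.305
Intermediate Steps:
123*(-51/55 - 50/(-40)) - 54 = 123*(-51*1/55 - 50*(-1/40)) - 54 = 123*(-51/55 + 5/4) - 54 = 123*(71/220) - 54 = 8733/220 - 54 = -3147/220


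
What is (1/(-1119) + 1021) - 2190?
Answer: -1308112/1119 ≈ -1169.0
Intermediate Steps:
(1/(-1119) + 1021) - 2190 = (-1/1119 + 1021) - 2190 = 1142498/1119 - 2190 = -1308112/1119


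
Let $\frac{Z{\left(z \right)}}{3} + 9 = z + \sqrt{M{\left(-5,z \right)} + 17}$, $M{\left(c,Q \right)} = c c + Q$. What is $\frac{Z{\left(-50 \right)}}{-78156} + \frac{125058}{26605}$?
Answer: $\frac{3259580711}{693113460} - \frac{i \sqrt{2}}{13026} \approx 4.7028 - 0.00010857 i$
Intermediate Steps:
$M{\left(c,Q \right)} = Q + c^{2}$ ($M{\left(c,Q \right)} = c^{2} + Q = Q + c^{2}$)
$Z{\left(z \right)} = -27 + 3 z + 3 \sqrt{42 + z}$ ($Z{\left(z \right)} = -27 + 3 \left(z + \sqrt{\left(z + \left(-5\right)^{2}\right) + 17}\right) = -27 + 3 \left(z + \sqrt{\left(z + 25\right) + 17}\right) = -27 + 3 \left(z + \sqrt{\left(25 + z\right) + 17}\right) = -27 + 3 \left(z + \sqrt{42 + z}\right) = -27 + \left(3 z + 3 \sqrt{42 + z}\right) = -27 + 3 z + 3 \sqrt{42 + z}$)
$\frac{Z{\left(-50 \right)}}{-78156} + \frac{125058}{26605} = \frac{-27 + 3 \left(-50\right) + 3 \sqrt{42 - 50}}{-78156} + \frac{125058}{26605} = \left(-27 - 150 + 3 \sqrt{-8}\right) \left(- \frac{1}{78156}\right) + 125058 \cdot \frac{1}{26605} = \left(-27 - 150 + 3 \cdot 2 i \sqrt{2}\right) \left(- \frac{1}{78156}\right) + \frac{125058}{26605} = \left(-27 - 150 + 6 i \sqrt{2}\right) \left(- \frac{1}{78156}\right) + \frac{125058}{26605} = \left(-177 + 6 i \sqrt{2}\right) \left(- \frac{1}{78156}\right) + \frac{125058}{26605} = \left(\frac{59}{26052} - \frac{i \sqrt{2}}{13026}\right) + \frac{125058}{26605} = \frac{3259580711}{693113460} - \frac{i \sqrt{2}}{13026}$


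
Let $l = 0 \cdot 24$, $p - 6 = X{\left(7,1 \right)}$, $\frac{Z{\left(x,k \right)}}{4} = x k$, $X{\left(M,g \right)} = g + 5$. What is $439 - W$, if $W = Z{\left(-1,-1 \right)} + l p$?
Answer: $435$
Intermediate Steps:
$X{\left(M,g \right)} = 5 + g$
$Z{\left(x,k \right)} = 4 k x$ ($Z{\left(x,k \right)} = 4 x k = 4 k x$)
$p = 12$ ($p = 6 + \left(5 + 1\right) = 6 + 6 = 12$)
$l = 0$
$W = 4$ ($W = 4 \left(-1\right) \left(-1\right) + 0 \cdot 12 = 4 + 0 = 4$)
$439 - W = 439 - 4 = 435$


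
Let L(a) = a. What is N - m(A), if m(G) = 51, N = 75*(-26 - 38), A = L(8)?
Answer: -4851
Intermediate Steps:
A = 8
N = -4800 (N = 75*(-64) = -4800)
N - m(A) = -4800 - 1*51 = -4800 - 51 = -4851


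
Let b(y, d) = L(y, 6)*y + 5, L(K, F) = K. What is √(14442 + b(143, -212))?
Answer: 4*√2181 ≈ 186.80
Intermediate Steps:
b(y, d) = 5 + y² (b(y, d) = y*y + 5 = y² + 5 = 5 + y²)
√(14442 + b(143, -212)) = √(14442 + (5 + 143²)) = √(14442 + (5 + 20449)) = √(14442 + 20454) = √34896 = 4*√2181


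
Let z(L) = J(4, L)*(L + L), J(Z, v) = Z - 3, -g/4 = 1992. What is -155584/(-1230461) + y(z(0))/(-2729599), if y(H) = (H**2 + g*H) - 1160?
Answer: 426109265576/3358665115139 ≈ 0.12687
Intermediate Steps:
g = -7968 (g = -4*1992 = -7968)
J(Z, v) = -3 + Z
z(L) = 2*L (z(L) = (-3 + 4)*(L + L) = 1*(2*L) = 2*L)
y(H) = -1160 + H**2 - 7968*H (y(H) = (H**2 - 7968*H) - 1160 = -1160 + H**2 - 7968*H)
-155584/(-1230461) + y(z(0))/(-2729599) = -155584/(-1230461) + (-1160 + (2*0)**2 - 15936*0)/(-2729599) = -155584*(-1/1230461) + (-1160 + 0**2 - 7968*0)*(-1/2729599) = 155584/1230461 + (-1160 + 0 + 0)*(-1/2729599) = 155584/1230461 - 1160*(-1/2729599) = 155584/1230461 + 1160/2729599 = 426109265576/3358665115139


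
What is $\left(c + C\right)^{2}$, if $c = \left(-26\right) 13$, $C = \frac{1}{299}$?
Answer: $\frac{10213325721}{89401} \approx 1.1424 \cdot 10^{5}$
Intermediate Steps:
$C = \frac{1}{299} \approx 0.0033445$
$c = -338$
$\left(c + C\right)^{2} = \left(-338 + \frac{1}{299}\right)^{2} = \left(- \frac{101061}{299}\right)^{2} = \frac{10213325721}{89401}$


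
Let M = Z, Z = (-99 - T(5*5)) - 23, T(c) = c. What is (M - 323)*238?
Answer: -111860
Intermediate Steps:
Z = -147 (Z = (-99 - 5*5) - 23 = (-99 - 1*25) - 23 = (-99 - 25) - 23 = -124 - 23 = -147)
M = -147
(M - 323)*238 = (-147 - 323)*238 = -470*238 = -111860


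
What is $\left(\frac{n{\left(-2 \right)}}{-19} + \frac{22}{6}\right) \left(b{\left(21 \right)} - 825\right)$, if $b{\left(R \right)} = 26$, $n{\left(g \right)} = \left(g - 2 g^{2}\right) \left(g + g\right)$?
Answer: $- \frac{71111}{57} \approx -1247.6$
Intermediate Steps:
$n{\left(g \right)} = 2 g \left(g - 2 g^{2}\right)$ ($n{\left(g \right)} = \left(g - 2 g^{2}\right) 2 g = 2 g \left(g - 2 g^{2}\right)$)
$\left(\frac{n{\left(-2 \right)}}{-19} + \frac{22}{6}\right) \left(b{\left(21 \right)} - 825\right) = \left(\frac{\left(-2\right)^{2} \left(2 - -8\right)}{-19} + \frac{22}{6}\right) \left(26 - 825\right) = \left(4 \left(2 + 8\right) \left(- \frac{1}{19}\right) + 22 \cdot \frac{1}{6}\right) \left(-799\right) = \left(4 \cdot 10 \left(- \frac{1}{19}\right) + \frac{11}{3}\right) \left(-799\right) = \left(40 \left(- \frac{1}{19}\right) + \frac{11}{3}\right) \left(-799\right) = \left(- \frac{40}{19} + \frac{11}{3}\right) \left(-799\right) = \frac{89}{57} \left(-799\right) = - \frac{71111}{57}$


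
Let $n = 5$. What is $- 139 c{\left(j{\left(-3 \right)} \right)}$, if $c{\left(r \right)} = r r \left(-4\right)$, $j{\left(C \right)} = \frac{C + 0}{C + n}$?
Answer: $1251$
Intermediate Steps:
$j{\left(C \right)} = \frac{C}{5 + C}$ ($j{\left(C \right)} = \frac{C + 0}{C + 5} = \frac{C}{5 + C}$)
$c{\left(r \right)} = - 4 r^{2}$ ($c{\left(r \right)} = r^{2} \left(-4\right) = - 4 r^{2}$)
$- 139 c{\left(j{\left(-3 \right)} \right)} = - 139 \left(- 4 \left(- \frac{3}{5 - 3}\right)^{2}\right) = - 139 \left(- 4 \left(- \frac{3}{2}\right)^{2}\right) = - 139 \left(\left(-4\right) \frac{9}{4}\right) = \left(-139\right) \left(-9\right) = 1251$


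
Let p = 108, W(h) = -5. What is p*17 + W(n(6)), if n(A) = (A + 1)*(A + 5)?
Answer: 1831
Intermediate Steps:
n(A) = (1 + A)*(5 + A)
p*17 + W(n(6)) = 108*17 - 5 = 1836 - 5 = 1831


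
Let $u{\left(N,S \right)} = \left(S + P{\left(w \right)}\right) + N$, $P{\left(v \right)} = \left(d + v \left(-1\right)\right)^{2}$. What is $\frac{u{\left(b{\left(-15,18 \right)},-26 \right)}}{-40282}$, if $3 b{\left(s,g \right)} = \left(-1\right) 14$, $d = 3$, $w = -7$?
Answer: $- \frac{104}{60423} \approx -0.0017212$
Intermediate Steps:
$P{\left(v \right)} = \left(3 - v\right)^{2}$ ($P{\left(v \right)} = \left(3 + v \left(-1\right)\right)^{2} = \left(3 - v\right)^{2}$)
$b{\left(s,g \right)} = - \frac{14}{3}$ ($b{\left(s,g \right)} = \frac{\left(-1\right) 14}{3} = \frac{1}{3} \left(-14\right) = - \frac{14}{3}$)
$u{\left(N,S \right)} = 100 + N + S$ ($u{\left(N,S \right)} = \left(S + \left(-3 - 7\right)^{2}\right) + N = \left(S + \left(-10\right)^{2}\right) + N = \left(S + 100\right) + N = \left(100 + S\right) + N = 100 + N + S$)
$\frac{u{\left(b{\left(-15,18 \right)},-26 \right)}}{-40282} = \frac{100 - \frac{14}{3} - 26}{-40282} = \frac{208}{3} \left(- \frac{1}{40282}\right) = - \frac{104}{60423}$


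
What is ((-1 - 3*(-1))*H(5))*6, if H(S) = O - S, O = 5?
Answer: 0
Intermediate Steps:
H(S) = 5 - S
((-1 - 3*(-1))*H(5))*6 = ((-1 - 3*(-1))*(5 - 1*5))*6 = ((-1 + 3)*(5 - 5))*6 = (2*0)*6 = 0*6 = 0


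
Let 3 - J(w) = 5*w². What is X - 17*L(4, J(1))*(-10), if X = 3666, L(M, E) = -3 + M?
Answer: 3836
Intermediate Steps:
J(w) = 3 - 5*w²
X - 17*L(4, J(1))*(-10) = 3666 - 17*(-3 + 4)*(-10) = 3666 - 17*1*(-10) = 3666 - 17*(-10) = 3666 - 1*(-170) = 3666 + 170 = 3836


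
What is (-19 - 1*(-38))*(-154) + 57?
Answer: -2869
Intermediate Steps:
(-19 - 1*(-38))*(-154) + 57 = (-19 + 38)*(-154) + 57 = 19*(-154) + 57 = -2926 + 57 = -2869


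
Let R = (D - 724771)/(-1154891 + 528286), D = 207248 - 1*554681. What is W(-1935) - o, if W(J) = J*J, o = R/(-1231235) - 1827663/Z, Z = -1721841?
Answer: 236848355881465417885234/63256995246295675 ≈ 3.7442e+6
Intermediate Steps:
D = -347433 (D = 207248 - 554681 = -347433)
R = 153172/89515 (R = (-347433 - 724771)/(-1154891 + 528286) = -1072204/(-626605) = -1072204*(-1/626605) = 153172/89515 ≈ 1.7111)
o = 67144596005841641/63256995246295675 (o = (153172/89515)/(-1231235) - 1827663/(-1721841) = (153172/89515)*(-1/1231235) - 1827663*(-1/1721841) = -153172/110214001025 + 609221/573947 = 67144596005841641/63256995246295675 ≈ 1.0615)
W(J) = J**2
W(-1935) - o = (-1935)**2 - 1*67144596005841641/63256995246295675 = 3744225 - 67144596005841641/63256995246295675 = 236848355881465417885234/63256995246295675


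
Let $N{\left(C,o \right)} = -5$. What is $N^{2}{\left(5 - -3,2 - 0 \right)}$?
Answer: $25$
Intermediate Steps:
$N^{2}{\left(5 - -3,2 - 0 \right)} = \left(-5\right)^{2} = 25$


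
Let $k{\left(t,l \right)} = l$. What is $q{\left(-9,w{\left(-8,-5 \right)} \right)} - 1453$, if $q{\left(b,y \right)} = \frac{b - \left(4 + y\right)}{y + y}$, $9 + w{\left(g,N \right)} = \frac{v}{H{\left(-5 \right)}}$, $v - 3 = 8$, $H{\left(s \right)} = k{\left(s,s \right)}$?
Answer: $- \frac{162727}{112} \approx -1452.9$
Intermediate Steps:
$H{\left(s \right)} = s$
$v = 11$ ($v = 3 + 8 = 11$)
$w{\left(g,N \right)} = - \frac{56}{5}$ ($w{\left(g,N \right)} = -9 + \frac{11}{-5} = -9 + 11 \left(- \frac{1}{5}\right) = -9 - \frac{11}{5} = - \frac{56}{5}$)
$q{\left(b,y \right)} = \frac{-4 + b - y}{2 y}$
$q{\left(-9,w{\left(-8,-5 \right)} \right)} - 1453 = \frac{-4 - 9 - - \frac{56}{5}}{2 \left(- \frac{56}{5}\right)} - 1453 = \frac{1}{2} \left(- \frac{5}{56}\right) \left(-4 - 9 + \frac{56}{5}\right) - 1453 = \frac{1}{2} \left(- \frac{5}{56}\right) \left(- \frac{9}{5}\right) - 1453 = \frac{9}{112} - 1453 = - \frac{162727}{112}$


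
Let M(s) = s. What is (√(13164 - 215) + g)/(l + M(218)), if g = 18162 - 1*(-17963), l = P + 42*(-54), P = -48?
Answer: -36125/2098 - √12949/2098 ≈ -17.273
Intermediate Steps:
l = -2316 (l = -48 + 42*(-54) = -48 - 2268 = -2316)
g = 36125 (g = 18162 + 17963 = 36125)
(√(13164 - 215) + g)/(l + M(218)) = (√(13164 - 215) + 36125)/(-2316 + 218) = (√12949 + 36125)/(-2098) = (36125 + √12949)*(-1/2098) = -36125/2098 - √12949/2098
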